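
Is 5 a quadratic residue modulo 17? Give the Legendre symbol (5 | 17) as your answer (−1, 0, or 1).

-1

Reciprocity: 5 ≡ 1 and 17 ≡ 1 (mod 4), so (5/17) = +(17/5).
Reduce top mod 5: now compute (2/5).
Pull out 2: since 5 ≡ 5 (mod 8), (2/5) = -1.
Reached (1/5) = 1. Collecting the sign flips along the way, the symbol is -1.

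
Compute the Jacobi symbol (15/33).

Reciprocity: 15 ≡ 3 and 33 ≡ 1 (mod 4), so (15/33) = +(33/15).
Reduce top mod 15: now compute (3/15).
Reciprocity: 3 ≡ 3 and 15 ≡ 3 (mod 4), so (3/15) = −(15/3).
Reduce top mod 3: now compute (0/3).
Top reduces to 0: gcd > 1, so the symbol is 0.

0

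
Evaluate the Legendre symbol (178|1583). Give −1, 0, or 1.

-1

Pull out 2: since 1583 ≡ 7 (mod 8), (2/1583) = +1.
Reciprocity: 89 ≡ 1 and 1583 ≡ 3 (mod 4), so (89/1583) = +(1583/89).
Reduce top mod 89: now compute (70/89).
Pull out 2: since 89 ≡ 1 (mod 8), (2/89) = +1.
Reciprocity: 35 ≡ 3 and 89 ≡ 1 (mod 4), so (35/89) = +(89/35).
Reduce top mod 35: now compute (19/35).
Reciprocity: 19 ≡ 3 and 35 ≡ 3 (mod 4), so (19/35) = −(35/19).
Reduce top mod 19: now compute (16/19).
Pull out 2^4: since 19 ≡ 3 (mod 8), (2/19) = -1, so (2/19)^4 = +1.
Reached (1/19) = 1. Collecting the sign flips along the way, the symbol is -1.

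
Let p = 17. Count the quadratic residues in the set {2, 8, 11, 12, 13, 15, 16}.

5

(2/17) = +1 → QR.
(8/17) = +1 → QR.
(11/17) = -1 → non-residue.
(12/17) = -1 → non-residue.
(13/17) = +1 → QR.
(15/17) = +1 → QR.
(16/17) = +1 → QR.
Total quadratic residues among the 7: 5.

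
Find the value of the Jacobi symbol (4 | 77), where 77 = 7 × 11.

1

Pull out 2^2: since 77 ≡ 5 (mod 8), (2/77) = -1, so (2/77)^2 = +1.
Reached (1/77) = 1. Collecting the sign flips along the way, the symbol is +1.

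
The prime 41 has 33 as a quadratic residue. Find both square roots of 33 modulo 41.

19, 22

41 ≡ 1 (mod 4), so we find a root by search.
Trying successive values, 19² = 361 ≡ 33 (mod 41). The other root is 41 − 19 = 22.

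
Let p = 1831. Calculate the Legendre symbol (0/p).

0

Top reduces to 0: gcd > 1, so the symbol is 0.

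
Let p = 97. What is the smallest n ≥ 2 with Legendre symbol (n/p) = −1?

5

(2/97) = +1, so 2 is a residue.
(3/97) = +1, so 3 is a residue.
(4/97) = +1, so 4 is a residue.
(5/97) = −1, so 5 is the smallest positive non-residue mod 97.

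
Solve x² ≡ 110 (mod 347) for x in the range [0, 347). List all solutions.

Since 347 ≡ 3 (mod 4), a square root of 110 is 110^((347+1)/4) = 110^87 mod 347.
Repeated squaring: 110^2≡302, 110^4≡290, 110^8≡126, 110^16≡261, 110^32≡109, 110^64≡83 (mod 347).
110^87 = 110^(64+16+4+2+1) ≡ 259 (mod 347).
Check: 259² = 67081 ≡ 110 (mod 347). The two roots are 88 and 259.

88, 259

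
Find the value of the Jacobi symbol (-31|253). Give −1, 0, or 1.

1

First reduce: -31 ≡ 222 (mod 253).
Pull out 2: since 253 ≡ 5 (mod 8), (2/253) = -1.
Reciprocity: 111 ≡ 3 and 253 ≡ 1 (mod 4), so (111/253) = +(253/111).
Reduce top mod 111: now compute (31/111).
Reciprocity: 31 ≡ 3 and 111 ≡ 3 (mod 4), so (31/111) = −(111/31).
Reduce top mod 31: now compute (18/31).
Pull out 2: since 31 ≡ 7 (mod 8), (2/31) = +1.
Reciprocity: 9 ≡ 1 and 31 ≡ 3 (mod 4), so (9/31) = +(31/9).
Reduce top mod 9: now compute (4/9).
Pull out 2^2: since 9 ≡ 1 (mod 8), (2/9) = +1, so (2/9)^2 = +1.
Reached (1/9) = 1. Collecting the sign flips along the way, the symbol is +1.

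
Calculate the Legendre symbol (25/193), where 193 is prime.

1

Reciprocity: 25 ≡ 1 and 193 ≡ 1 (mod 4), so (25/193) = +(193/25).
Reduce top mod 25: now compute (18/25).
Pull out 2: since 25 ≡ 1 (mod 8), (2/25) = +1.
Reciprocity: 9 ≡ 1 and 25 ≡ 1 (mod 4), so (9/25) = +(25/9).
Reduce top mod 9: now compute (7/9).
Reciprocity: 7 ≡ 3 and 9 ≡ 1 (mod 4), so (7/9) = +(9/7).
Reduce top mod 7: now compute (2/7).
Pull out 2: since 7 ≡ 7 (mod 8), (2/7) = +1.
Reached (1/7) = 1. Collecting the sign flips along the way, the symbol is +1.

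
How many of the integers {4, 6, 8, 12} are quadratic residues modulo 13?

2

(4/13) = +1 → QR.
(6/13) = -1 → non-residue.
(8/13) = -1 → non-residue.
(12/13) = +1 → QR.
Total quadratic residues among the 4: 2.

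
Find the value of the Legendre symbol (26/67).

1

Pull out 2: since 67 ≡ 3 (mod 8), (2/67) = -1.
Reciprocity: 13 ≡ 1 and 67 ≡ 3 (mod 4), so (13/67) = +(67/13).
Reduce top mod 13: now compute (2/13).
Pull out 2: since 13 ≡ 5 (mod 8), (2/13) = -1.
Reached (1/13) = 1. Collecting the sign flips along the way, the symbol is +1.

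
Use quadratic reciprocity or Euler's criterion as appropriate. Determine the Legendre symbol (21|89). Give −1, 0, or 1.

1

Reciprocity: 21 ≡ 1 and 89 ≡ 1 (mod 4), so (21/89) = +(89/21).
Reduce top mod 21: now compute (5/21).
Reciprocity: 5 ≡ 1 and 21 ≡ 1 (mod 4), so (5/21) = +(21/5).
Reduce top mod 5: now compute (1/5).
Reached (1/5) = 1. Collecting the sign flips along the way, the symbol is +1.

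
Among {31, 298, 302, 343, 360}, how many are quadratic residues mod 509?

2

(31/509) = -1 → non-residue.
(298/509) = +1 → QR.
(302/509) = +1 → QR.
(343/509) = -1 → non-residue.
(360/509) = -1 → non-residue.
Total quadratic residues among the 5: 2.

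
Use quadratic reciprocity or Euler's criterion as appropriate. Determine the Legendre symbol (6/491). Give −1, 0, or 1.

Euler's criterion: (6/491) ≡ 6^245 (mod 491).
6^2 ≡ 36 (mod 491)
6^4 ≡ 314 (mod 491)
6^8 ≡ 396 (mod 491)
6^16 ≡ 187 (mod 491)
6^32 ≡ 108 (mod 491)
6^64 ≡ 371 (mod 491)
6^128 ≡ 161 (mod 491)
6^245 = 6^(128+64+32+16+4+1) ≡ 490 (mod 491).
Result is 490 ≡ −1, so (6/491) = −1.

-1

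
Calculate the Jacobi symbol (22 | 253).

0

Pull out 2: since 253 ≡ 5 (mod 8), (2/253) = -1.
Reciprocity: 11 ≡ 3 and 253 ≡ 1 (mod 4), so (11/253) = +(253/11).
Reduce top mod 11: now compute (0/11).
Top reduces to 0: gcd > 1, so the symbol is 0.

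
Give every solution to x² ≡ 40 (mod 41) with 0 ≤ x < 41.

9, 32

41 ≡ 1 (mod 4), so we find a root by search.
Trying successive values, 9² = 81 ≡ 40 (mod 41). The other root is 41 − 9 = 32.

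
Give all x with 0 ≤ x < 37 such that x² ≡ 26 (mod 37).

10, 27

37 ≡ 1 (mod 4), so we find a root by search.
Trying successive values, 10² = 100 ≡ 26 (mod 37). The other root is 37 − 10 = 27.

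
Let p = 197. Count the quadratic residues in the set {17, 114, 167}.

(17/197) = -1 → non-residue.
(114/197) = +1 → QR.
(167/197) = -1 → non-residue.
Total quadratic residues among the 3: 1.

1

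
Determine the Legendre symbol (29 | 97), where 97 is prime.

Reciprocity: 29 ≡ 1 and 97 ≡ 1 (mod 4), so (29/97) = +(97/29).
Reduce top mod 29: now compute (10/29).
Pull out 2: since 29 ≡ 5 (mod 8), (2/29) = -1.
Reciprocity: 5 ≡ 1 and 29 ≡ 1 (mod 4), so (5/29) = +(29/5).
Reduce top mod 5: now compute (4/5).
Pull out 2^2: since 5 ≡ 5 (mod 8), (2/5) = -1, so (2/5)^2 = +1.
Reached (1/5) = 1. Collecting the sign flips along the way, the symbol is -1.

-1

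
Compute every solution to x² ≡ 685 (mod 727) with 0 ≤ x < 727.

Since 727 ≡ 3 (mod 4), a square root of 685 is 685^((727+1)/4) = 685^182 mod 727.
Repeated squaring: 685^2≡310, 685^4≡136, 685^8≡321, 685^16≡534, 685^32≡172, 685^64≡504, 685^128≡293 (mod 727).
685^182 = 685^(128+32+16+4+2) ≡ 97 (mod 727).
Check: 97² = 9409 ≡ 685 (mod 727). The two roots are 97 and 630.

97, 630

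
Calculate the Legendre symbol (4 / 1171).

Pull out 2^2: since 1171 ≡ 3 (mod 8), (2/1171) = -1, so (2/1171)^2 = +1.
Reached (1/1171) = 1. Collecting the sign flips along the way, the symbol is +1.

1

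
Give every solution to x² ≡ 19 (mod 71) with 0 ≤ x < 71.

Since 71 ≡ 3 (mod 4), a square root of 19 is 19^((71+1)/4) = 19^18 mod 71.
Repeated squaring: 19^2≡6, 19^4≡36, 19^8≡18, 19^16≡40 (mod 71).
19^18 = 19^(16+2) ≡ 27 (mod 71).
Check: 27² = 729 ≡ 19 (mod 71). The two roots are 27 and 44.

27, 44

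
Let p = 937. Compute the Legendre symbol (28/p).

-1

Pull out 2^2: since 937 ≡ 1 (mod 8), (2/937) = +1, so (2/937)^2 = +1.
Reciprocity: 7 ≡ 3 and 937 ≡ 1 (mod 4), so (7/937) = +(937/7).
Reduce top mod 7: now compute (6/7).
Pull out 2: since 7 ≡ 7 (mod 8), (2/7) = +1.
Reciprocity: 3 ≡ 3 and 7 ≡ 3 (mod 4), so (3/7) = −(7/3).
Reduce top mod 3: now compute (1/3).
Reached (1/3) = 1. Collecting the sign flips along the way, the symbol is -1.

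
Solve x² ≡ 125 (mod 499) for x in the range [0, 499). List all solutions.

Since 499 ≡ 3 (mod 4), a square root of 125 is 125^((499+1)/4) = 125^125 mod 499.
Repeated squaring: 125^2≡156, 125^4≡384, 125^8≡251, 125^16≡127, 125^32≡161, 125^64≡472 (mod 499).
125^125 = 125^(64+32+16+8+4+1) ≡ 249 (mod 499).
Check: 249² = 62001 ≡ 125 (mod 499). The two roots are 249 and 250.

249, 250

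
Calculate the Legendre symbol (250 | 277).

1

Euler's criterion: (250/277) ≡ 250^138 (mod 277).
250^2 ≡ 175 (mod 277)
250^4 ≡ 155 (mod 277)
250^8 ≡ 203 (mod 277)
250^16 ≡ 213 (mod 277)
250^32 ≡ 218 (mod 277)
250^64 ≡ 157 (mod 277)
250^128 ≡ 273 (mod 277)
250^138 = 250^(128+8+2) ≡ 1 (mod 277).
Result is 1, so (250/277) = 1.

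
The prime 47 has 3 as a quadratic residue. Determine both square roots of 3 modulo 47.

Since 47 ≡ 3 (mod 4), a square root of 3 is 3^((47+1)/4) = 3^12 mod 47.
Repeated squaring: 3^2≡9, 3^4≡34, 3^8≡28 (mod 47).
3^12 = 3^(8+4) ≡ 12 (mod 47).
Check: 12² = 144 ≡ 3 (mod 47). The two roots are 12 and 35.

12, 35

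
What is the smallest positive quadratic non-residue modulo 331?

2

(2/331) = −1, so 2 is the smallest positive non-residue mod 331.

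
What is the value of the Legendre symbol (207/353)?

Reciprocity: 207 ≡ 3 and 353 ≡ 1 (mod 4), so (207/353) = +(353/207).
Reduce top mod 207: now compute (146/207).
Pull out 2: since 207 ≡ 7 (mod 8), (2/207) = +1.
Reciprocity: 73 ≡ 1 and 207 ≡ 3 (mod 4), so (73/207) = +(207/73).
Reduce top mod 73: now compute (61/73).
Reciprocity: 61 ≡ 1 and 73 ≡ 1 (mod 4), so (61/73) = +(73/61).
Reduce top mod 61: now compute (12/61).
Pull out 2^2: since 61 ≡ 5 (mod 8), (2/61) = -1, so (2/61)^2 = +1.
Reciprocity: 3 ≡ 3 and 61 ≡ 1 (mod 4), so (3/61) = +(61/3).
Reduce top mod 3: now compute (1/3).
Reached (1/3) = 1. Collecting the sign flips along the way, the symbol is +1.

1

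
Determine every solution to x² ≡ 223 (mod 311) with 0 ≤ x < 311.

34, 277

Since 311 ≡ 3 (mod 4), a square root of 223 is 223^((311+1)/4) = 223^78 mod 311.
Repeated squaring: 223^2≡280, 223^4≡28, 223^8≡162, 223^16≡120, 223^32≡94, 223^64≡128 (mod 311).
223^78 = 223^(64+8+4+2) ≡ 277 (mod 311).
Check: 277² = 76729 ≡ 223 (mod 311). The two roots are 34 and 277.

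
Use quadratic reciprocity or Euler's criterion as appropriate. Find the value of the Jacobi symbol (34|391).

Pull out 2: since 391 ≡ 7 (mod 8), (2/391) = +1.
Reciprocity: 17 ≡ 1 and 391 ≡ 3 (mod 4), so (17/391) = +(391/17).
Reduce top mod 17: now compute (0/17).
Top reduces to 0: gcd > 1, so the symbol is 0.

0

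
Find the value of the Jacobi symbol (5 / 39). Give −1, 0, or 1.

Reciprocity: 5 ≡ 1 and 39 ≡ 3 (mod 4), so (5/39) = +(39/5).
Reduce top mod 5: now compute (4/5).
Pull out 2^2: since 5 ≡ 5 (mod 8), (2/5) = -1, so (2/5)^2 = +1.
Reached (1/5) = 1. Collecting the sign flips along the way, the symbol is +1.

1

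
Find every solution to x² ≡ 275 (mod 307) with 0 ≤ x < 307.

125, 182

Since 307 ≡ 3 (mod 4), a square root of 275 is 275^((307+1)/4) = 275^77 mod 307.
Repeated squaring: 275^2≡103, 275^4≡171, 275^8≡76, 275^16≡250, 275^32≡179, 275^64≡113 (mod 307).
275^77 = 275^(64+8+4+1) ≡ 182 (mod 307).
Check: 182² = 33124 ≡ 275 (mod 307). The two roots are 125 and 182.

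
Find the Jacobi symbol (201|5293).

Reciprocity: 201 ≡ 1 and 5293 ≡ 1 (mod 4), so (201/5293) = +(5293/201).
Reduce top mod 201: now compute (67/201).
Reciprocity: 67 ≡ 3 and 201 ≡ 1 (mod 4), so (67/201) = +(201/67).
Reduce top mod 67: now compute (0/67).
Top reduces to 0: gcd > 1, so the symbol is 0.

0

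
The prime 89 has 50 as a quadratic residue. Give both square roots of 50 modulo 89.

36, 53

89 ≡ 1 (mod 4), so we find a root by search.
Trying successive values, 36² = 1296 ≡ 50 (mod 89). The other root is 89 − 36 = 53.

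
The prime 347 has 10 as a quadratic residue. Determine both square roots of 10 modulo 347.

125, 222

Since 347 ≡ 3 (mod 4), a square root of 10 is 10^((347+1)/4) = 10^87 mod 347.
Repeated squaring: 10^2≡100, 10^4≡284, 10^8≡152, 10^16≡202, 10^32≡205, 10^64≡38 (mod 347).
10^87 = 10^(64+16+4+2+1) ≡ 222 (mod 347).
Check: 222² = 49284 ≡ 10 (mod 347). The two roots are 125 and 222.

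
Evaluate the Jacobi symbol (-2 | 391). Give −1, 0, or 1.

First reduce: -2 ≡ 389 (mod 391).
Reciprocity: 389 ≡ 1 and 391 ≡ 3 (mod 4), so (389/391) = +(391/389).
Reduce top mod 389: now compute (2/389).
Pull out 2: since 389 ≡ 5 (mod 8), (2/389) = -1.
Reached (1/389) = 1. Collecting the sign flips along the way, the symbol is -1.

-1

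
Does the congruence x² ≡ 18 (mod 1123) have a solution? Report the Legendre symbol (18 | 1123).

-1

Pull out 2: since 1123 ≡ 3 (mod 8), (2/1123) = -1.
Reciprocity: 9 ≡ 1 and 1123 ≡ 3 (mod 4), so (9/1123) = +(1123/9).
Reduce top mod 9: now compute (7/9).
Reciprocity: 7 ≡ 3 and 9 ≡ 1 (mod 4), so (7/9) = +(9/7).
Reduce top mod 7: now compute (2/7).
Pull out 2: since 7 ≡ 7 (mod 8), (2/7) = +1.
Reached (1/7) = 1. Collecting the sign flips along the way, the symbol is -1.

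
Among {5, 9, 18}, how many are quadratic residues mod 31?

3

(5/31) = +1 → QR.
(9/31) = +1 → QR.
(18/31) = +1 → QR.
Total quadratic residues among the 3: 3.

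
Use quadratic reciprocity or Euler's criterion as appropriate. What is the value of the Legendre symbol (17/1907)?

-1

Reciprocity: 17 ≡ 1 and 1907 ≡ 3 (mod 4), so (17/1907) = +(1907/17).
Reduce top mod 17: now compute (3/17).
Reciprocity: 3 ≡ 3 and 17 ≡ 1 (mod 4), so (3/17) = +(17/3).
Reduce top mod 3: now compute (2/3).
Pull out 2: since 3 ≡ 3 (mod 8), (2/3) = -1.
Reached (1/3) = 1. Collecting the sign flips along the way, the symbol is -1.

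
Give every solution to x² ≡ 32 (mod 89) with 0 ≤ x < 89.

11, 78

89 ≡ 1 (mod 4), so we find a root by search.
Trying successive values, 11² = 121 ≡ 32 (mod 89). The other root is 89 − 11 = 78.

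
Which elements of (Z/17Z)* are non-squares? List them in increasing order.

3,5,6,7,10,11,12,14

Square k = 1,…,8 (k and 17−k give the same square):
1²=1, 2²=4, 3²=9, 4²=16, 5²≡8, 6²≡2, 7²≡15, 8²≡13 (mod 17).
The residues are {1, 2, 4, 8, 9, 13, 15, 16}; the non-residues are the remaining 8 nonzero classes.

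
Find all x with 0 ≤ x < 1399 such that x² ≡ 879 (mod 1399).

207, 1192

Since 1399 ≡ 3 (mod 4), a square root of 879 is 879^((1399+1)/4) = 879^350 mod 1399.
Repeated squaring: 879^2≡393, 879^4≡559, 879^8≡504, 879^16≡797, 879^32≡63, 879^64≡1171, 879^128≡221, 879^256≡1275 (mod 1399).
879^350 = 879^(256+64+16+8+4+2) ≡ 207 (mod 1399).
Check: 207² = 42849 ≡ 879 (mod 1399). The two roots are 207 and 1192.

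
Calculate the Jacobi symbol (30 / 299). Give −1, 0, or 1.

Pull out 2: since 299 ≡ 3 (mod 8), (2/299) = -1.
Reciprocity: 15 ≡ 3 and 299 ≡ 3 (mod 4), so (15/299) = −(299/15).
Reduce top mod 15: now compute (14/15).
Pull out 2: since 15 ≡ 7 (mod 8), (2/15) = +1.
Reciprocity: 7 ≡ 3 and 15 ≡ 3 (mod 4), so (7/15) = −(15/7).
Reduce top mod 7: now compute (1/7).
Reached (1/7) = 1. Collecting the sign flips along the way, the symbol is -1.

-1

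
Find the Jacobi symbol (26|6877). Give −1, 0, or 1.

0

Pull out 2: since 6877 ≡ 5 (mod 8), (2/6877) = -1.
Reciprocity: 13 ≡ 1 and 6877 ≡ 1 (mod 4), so (13/6877) = +(6877/13).
Reduce top mod 13: now compute (0/13).
Top reduces to 0: gcd > 1, so the symbol is 0.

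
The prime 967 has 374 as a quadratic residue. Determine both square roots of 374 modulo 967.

Since 967 ≡ 3 (mod 4), a square root of 374 is 374^((967+1)/4) = 374^242 mod 967.
Repeated squaring: 374^2≡628, 374^4≡815, 374^8≡863, 374^16≡179, 374^32≡130, 374^64≡461, 374^128≡748 (mod 967).
374^242 = 374^(128+64+32+16+2) ≡ 472 (mod 967).
Check: 472² = 222784 ≡ 374 (mod 967). The two roots are 472 and 495.

472, 495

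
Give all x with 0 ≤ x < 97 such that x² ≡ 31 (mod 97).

15, 82

97 ≡ 1 (mod 4), so we find a root by search.
Trying successive values, 15² = 225 ≡ 31 (mod 97). The other root is 97 − 15 = 82.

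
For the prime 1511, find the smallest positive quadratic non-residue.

(2/1511) = +1, so 2 is a residue.
(3/1511) = +1, so 3 is a residue.
(4/1511) = +1, so 4 is a residue.
(5/1511) = +1, so 5 is a residue.
(6/1511) = +1, so 6 is a residue.
(7/1511) = +1, so 7 is a residue.
(8/1511) = +1, so 8 is a residue.
(9/1511) = +1, so 9 is a residue.
(10/1511) = +1, so 10 is a residue.
(11/1511) = −1, so 11 is the smallest positive non-residue mod 1511.

11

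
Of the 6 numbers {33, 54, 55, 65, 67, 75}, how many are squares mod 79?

(33/79) = -1 → non-residue.
(54/79) = -1 → non-residue.
(55/79) = +1 → QR.
(65/79) = +1 → QR.
(67/79) = +1 → QR.
(75/79) = -1 → non-residue.
Total quadratic residues among the 6: 3.

3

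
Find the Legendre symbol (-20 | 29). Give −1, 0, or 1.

1

First reduce: -20 ≡ 9 (mod 29).
Reciprocity: 9 ≡ 1 and 29 ≡ 1 (mod 4), so (9/29) = +(29/9).
Reduce top mod 9: now compute (2/9).
Pull out 2: since 9 ≡ 1 (mod 8), (2/9) = +1.
Reached (1/9) = 1. Collecting the sign flips along the way, the symbol is +1.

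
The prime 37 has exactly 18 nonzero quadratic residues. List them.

Square k = 1,…,18 (k and 37−k give the same square):
1²=1, 2²=4, 3²=9, 4²=16, 5²=25, 6²=36, 7²≡12, 8²≡27, 9²≡7, 10²≡26, 11²≡10, 12²≡33, 13²≡21, 14²≡11, 15²≡3, 16²≡34, 17²≡30, 18²≡28 (mod 37).
So the quadratic residues mod 37 are {1, 3, 4, 7, 9, 10, 11, 12, 16, 21, 25, 26, 27, 28, 30, 33, 34, 36}.

1, 3, 4, 7, 9, 10, 11, 12, 16, 21, 25, 26, 27, 28, 30, 33, 34, 36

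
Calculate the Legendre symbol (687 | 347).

Euler's criterion: (687/347) ≡ 340^173 (mod 347).
340^2 ≡ 49 (mod 347)
340^4 ≡ 319 (mod 347)
340^8 ≡ 90 (mod 347)
340^16 ≡ 119 (mod 347)
340^32 ≡ 281 (mod 347)
340^64 ≡ 192 (mod 347)
340^128 ≡ 82 (mod 347)
340^173 = 340^(128+32+8+4+1) ≡ 1 (mod 347).
Result is 1, so (687/347) = 1.

1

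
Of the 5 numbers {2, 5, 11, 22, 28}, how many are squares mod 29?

3

(2/29) = -1 → non-residue.
(5/29) = +1 → QR.
(11/29) = -1 → non-residue.
(22/29) = +1 → QR.
(28/29) = +1 → QR.
Total quadratic residues among the 5: 3.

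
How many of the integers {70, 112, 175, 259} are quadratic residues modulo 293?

0

(70/293) = -1 → non-residue.
(112/293) = -1 → non-residue.
(175/293) = -1 → non-residue.
(259/293) = -1 → non-residue.
Total quadratic residues among the 4: 0.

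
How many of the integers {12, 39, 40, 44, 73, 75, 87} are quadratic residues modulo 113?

(12/113) = -1 → non-residue.
(39/113) = -1 → non-residue.
(40/113) = -1 → non-residue.
(44/113) = +1 → QR.
(73/113) = -1 → non-residue.
(75/113) = -1 → non-residue.
(87/113) = +1 → QR.
Total quadratic residues among the 7: 2.

2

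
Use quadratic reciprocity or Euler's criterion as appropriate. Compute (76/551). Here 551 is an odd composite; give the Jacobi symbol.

0

Pull out 2^2: since 551 ≡ 7 (mod 8), (2/551) = +1, so (2/551)^2 = +1.
Reciprocity: 19 ≡ 3 and 551 ≡ 3 (mod 4), so (19/551) = −(551/19).
Reduce top mod 19: now compute (0/19).
Top reduces to 0: gcd > 1, so the symbol is 0.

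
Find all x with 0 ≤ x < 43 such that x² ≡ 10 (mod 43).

Since 43 ≡ 3 (mod 4), a square root of 10 is 10^((43+1)/4) = 10^11 mod 43.
Repeated squaring: 10^2≡14, 10^4≡24, 10^8≡17 (mod 43).
10^11 = 10^(8+2+1) ≡ 15 (mod 43).
Check: 15² = 225 ≡ 10 (mod 43). The two roots are 15 and 28.

15, 28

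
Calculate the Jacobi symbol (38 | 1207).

1

Pull out 2: since 1207 ≡ 7 (mod 8), (2/1207) = +1.
Reciprocity: 19 ≡ 3 and 1207 ≡ 3 (mod 4), so (19/1207) = −(1207/19).
Reduce top mod 19: now compute (10/19).
Pull out 2: since 19 ≡ 3 (mod 8), (2/19) = -1.
Reciprocity: 5 ≡ 1 and 19 ≡ 3 (mod 4), so (5/19) = +(19/5).
Reduce top mod 5: now compute (4/5).
Pull out 2^2: since 5 ≡ 5 (mod 8), (2/5) = -1, so (2/5)^2 = +1.
Reached (1/5) = 1. Collecting the sign flips along the way, the symbol is +1.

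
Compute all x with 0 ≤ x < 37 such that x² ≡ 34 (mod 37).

16, 21

37 ≡ 1 (mod 4), so we find a root by search.
Trying successive values, 16² = 256 ≡ 34 (mod 37). The other root is 37 − 16 = 21.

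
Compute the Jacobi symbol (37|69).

Reciprocity: 37 ≡ 1 and 69 ≡ 1 (mod 4), so (37/69) = +(69/37).
Reduce top mod 37: now compute (32/37).
Pull out 2^5: since 37 ≡ 5 (mod 8), (2/37) = -1, so (2/37)^5 = -1.
Reached (1/37) = 1. Collecting the sign flips along the way, the symbol is -1.

-1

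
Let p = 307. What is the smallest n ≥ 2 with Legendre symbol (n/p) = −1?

(2/307) = −1, so 2 is the smallest positive non-residue mod 307.

2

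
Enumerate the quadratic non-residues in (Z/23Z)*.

5 7 10 11 14 15 17 19 20 21 22

Square k = 1,…,11 (k and 23−k give the same square):
1²=1, 2²=4, 3²=9, 4²=16, 5²≡2, 6²≡13, 7²≡3, 8²≡18, 9²≡12, 10²≡8, 11²≡6 (mod 23).
The residues are {1, 2, 3, 4, 6, 8, 9, 12, 13, 16, 18}; the non-residues are the remaining 11 nonzero classes.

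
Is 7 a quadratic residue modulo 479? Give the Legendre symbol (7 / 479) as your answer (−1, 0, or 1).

Euler's criterion: (7/479) ≡ 7^239 (mod 479).
7^2 ≡ 49 (mod 479)
7^4 ≡ 6 (mod 479)
7^8 ≡ 36 (mod 479)
7^16 ≡ 338 (mod 479)
7^32 ≡ 242 (mod 479)
7^64 ≡ 126 (mod 479)
7^128 ≡ 69 (mod 479)
7^239 = 7^(128+64+32+8+4+2+1) ≡ 1 (mod 479).
Result is 1, so (7/479) = 1.

1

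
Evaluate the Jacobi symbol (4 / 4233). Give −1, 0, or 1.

1

Pull out 2^2: since 4233 ≡ 1 (mod 8), (2/4233) = +1, so (2/4233)^2 = +1.
Reached (1/4233) = 1. Collecting the sign flips along the way, the symbol is +1.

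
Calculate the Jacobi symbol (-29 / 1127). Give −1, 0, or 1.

First reduce: -29 ≡ 1098 (mod 1127).
Pull out 2: since 1127 ≡ 7 (mod 8), (2/1127) = +1.
Reciprocity: 549 ≡ 1 and 1127 ≡ 3 (mod 4), so (549/1127) = +(1127/549).
Reduce top mod 549: now compute (29/549).
Reciprocity: 29 ≡ 1 and 549 ≡ 1 (mod 4), so (29/549) = +(549/29).
Reduce top mod 29: now compute (27/29).
Reciprocity: 27 ≡ 3 and 29 ≡ 1 (mod 4), so (27/29) = +(29/27).
Reduce top mod 27: now compute (2/27).
Pull out 2: since 27 ≡ 3 (mod 8), (2/27) = -1.
Reached (1/27) = 1. Collecting the sign flips along the way, the symbol is -1.

-1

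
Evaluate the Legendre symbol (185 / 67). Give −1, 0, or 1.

-1

First reduce: 185 ≡ 51 (mod 67).
Reciprocity: 51 ≡ 3 and 67 ≡ 3 (mod 4), so (51/67) = −(67/51).
Reduce top mod 51: now compute (16/51).
Pull out 2^4: since 51 ≡ 3 (mod 8), (2/51) = -1, so (2/51)^4 = +1.
Reached (1/51) = 1. Collecting the sign flips along the way, the symbol is -1.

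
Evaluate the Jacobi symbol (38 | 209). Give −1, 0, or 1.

Pull out 2: since 209 ≡ 1 (mod 8), (2/209) = +1.
Reciprocity: 19 ≡ 3 and 209 ≡ 1 (mod 4), so (19/209) = +(209/19).
Reduce top mod 19: now compute (0/19).
Top reduces to 0: gcd > 1, so the symbol is 0.

0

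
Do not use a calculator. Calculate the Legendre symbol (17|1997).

Reciprocity: 17 ≡ 1 and 1997 ≡ 1 (mod 4), so (17/1997) = +(1997/17).
Reduce top mod 17: now compute (8/17).
Pull out 2^3: since 17 ≡ 1 (mod 8), (2/17) = +1, so (2/17)^3 = +1.
Reached (1/17) = 1. Collecting the sign flips along the way, the symbol is +1.

1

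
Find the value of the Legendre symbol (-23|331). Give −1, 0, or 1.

1

First reduce: -23 ≡ 308 (mod 331).
Pull out 2^2: since 331 ≡ 3 (mod 8), (2/331) = -1, so (2/331)^2 = +1.
Reciprocity: 77 ≡ 1 and 331 ≡ 3 (mod 4), so (77/331) = +(331/77).
Reduce top mod 77: now compute (23/77).
Reciprocity: 23 ≡ 3 and 77 ≡ 1 (mod 4), so (23/77) = +(77/23).
Reduce top mod 23: now compute (8/23).
Pull out 2^3: since 23 ≡ 7 (mod 8), (2/23) = +1, so (2/23)^3 = +1.
Reached (1/23) = 1. Collecting the sign flips along the way, the symbol is +1.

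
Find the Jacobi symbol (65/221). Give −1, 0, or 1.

0

Reciprocity: 65 ≡ 1 and 221 ≡ 1 (mod 4), so (65/221) = +(221/65).
Reduce top mod 65: now compute (26/65).
Pull out 2: since 65 ≡ 1 (mod 8), (2/65) = +1.
Reciprocity: 13 ≡ 1 and 65 ≡ 1 (mod 4), so (13/65) = +(65/13).
Reduce top mod 13: now compute (0/13).
Top reduces to 0: gcd > 1, so the symbol is 0.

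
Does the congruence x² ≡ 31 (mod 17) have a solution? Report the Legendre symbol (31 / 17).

First reduce: 31 ≡ 14 (mod 17).
Pull out 2: since 17 ≡ 1 (mod 8), (2/17) = +1.
Reciprocity: 7 ≡ 3 and 17 ≡ 1 (mod 4), so (7/17) = +(17/7).
Reduce top mod 7: now compute (3/7).
Reciprocity: 3 ≡ 3 and 7 ≡ 3 (mod 4), so (3/7) = −(7/3).
Reduce top mod 3: now compute (1/3).
Reached (1/3) = 1. Collecting the sign flips along the way, the symbol is -1.

-1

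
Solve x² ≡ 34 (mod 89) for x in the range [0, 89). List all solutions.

37, 52

89 ≡ 1 (mod 4), so we find a root by search.
Trying successive values, 37² = 1369 ≡ 34 (mod 89). The other root is 89 − 37 = 52.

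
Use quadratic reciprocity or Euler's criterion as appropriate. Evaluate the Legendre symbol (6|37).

Euler's criterion: (6/37) ≡ 6^18 (mod 37).
6^2 ≡ 36 (mod 37)
6^4 ≡ 1 (mod 37)
6^8 ≡ 1 (mod 37)
6^16 ≡ 1 (mod 37)
6^18 = 6^(16+2) ≡ 36 (mod 37).
Result is 36 ≡ −1, so (6/37) = −1.

-1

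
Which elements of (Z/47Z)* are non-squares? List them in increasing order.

5, 10, 11, 13, 15, 19, 20, 22, 23, 26, 29, 30, 31, 33, 35, 38, 39, 40, 41, 43, 44, 45, 46

Square k = 1,…,23 (k and 47−k give the same square):
1²=1, 2²=4, 3²=9, 4²=16, 5²=25, 6²=36, 7²≡2, 8²≡17, 9²≡34, 10²≡6, 11²≡27, 12²≡3, 13²≡28, 14²≡8, 15²≡37, 16²≡21, 17²≡7, 18²≡42, 19²≡32, 20²≡24, 21²≡18, 22²≡14, 23²≡12 (mod 47).
The residues are {1, 2, 3, 4, 6, 7, 8, 9, 12, 14, 16, 17, 18, 21, 24, 25, 27, 28, 32, 34, 36, 37, 42}; the non-residues are the remaining 23 nonzero classes.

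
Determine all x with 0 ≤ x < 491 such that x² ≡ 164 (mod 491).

Since 491 ≡ 3 (mod 4), a square root of 164 is 164^((491+1)/4) = 164^123 mod 491.
Repeated squaring: 164^2≡382, 164^4≡97, 164^8≡80, 164^16≡17, 164^32≡289, 164^64≡51 (mod 491).
164^123 = 164^(64+32+16+8+2+1) ≡ 126 (mod 491).
Check: 126² = 15876 ≡ 164 (mod 491). The two roots are 126 and 365.

126, 365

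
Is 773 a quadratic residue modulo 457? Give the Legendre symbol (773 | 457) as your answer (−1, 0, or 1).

1

First reduce: 773 ≡ 316 (mod 457).
Pull out 2^2: since 457 ≡ 1 (mod 8), (2/457) = +1, so (2/457)^2 = +1.
Reciprocity: 79 ≡ 3 and 457 ≡ 1 (mod 4), so (79/457) = +(457/79).
Reduce top mod 79: now compute (62/79).
Pull out 2: since 79 ≡ 7 (mod 8), (2/79) = +1.
Reciprocity: 31 ≡ 3 and 79 ≡ 3 (mod 4), so (31/79) = −(79/31).
Reduce top mod 31: now compute (17/31).
Reciprocity: 17 ≡ 1 and 31 ≡ 3 (mod 4), so (17/31) = +(31/17).
Reduce top mod 17: now compute (14/17).
Pull out 2: since 17 ≡ 1 (mod 8), (2/17) = +1.
Reciprocity: 7 ≡ 3 and 17 ≡ 1 (mod 4), so (7/17) = +(17/7).
Reduce top mod 7: now compute (3/7).
Reciprocity: 3 ≡ 3 and 7 ≡ 3 (mod 4), so (3/7) = −(7/3).
Reduce top mod 3: now compute (1/3).
Reached (1/3) = 1. Collecting the sign flips along the way, the symbol is +1.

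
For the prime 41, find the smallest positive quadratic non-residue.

(2/41) = +1, so 2 is a residue.
(3/41) = −1, so 3 is the smallest positive non-residue mod 41.

3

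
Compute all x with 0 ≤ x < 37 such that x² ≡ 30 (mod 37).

17, 20

37 ≡ 1 (mod 4), so we find a root by search.
Trying successive values, 17² = 289 ≡ 30 (mod 37). The other root is 37 − 17 = 20.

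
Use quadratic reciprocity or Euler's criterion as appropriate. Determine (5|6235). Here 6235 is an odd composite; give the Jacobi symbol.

0

Reciprocity: 5 ≡ 1 and 6235 ≡ 3 (mod 4), so (5/6235) = +(6235/5).
Reduce top mod 5: now compute (0/5).
Top reduces to 0: gcd > 1, so the symbol is 0.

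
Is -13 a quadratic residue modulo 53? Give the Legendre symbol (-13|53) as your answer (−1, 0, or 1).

First reduce: -13 ≡ 40 (mod 53).
Pull out 2^3: since 53 ≡ 5 (mod 8), (2/53) = -1, so (2/53)^3 = -1.
Reciprocity: 5 ≡ 1 and 53 ≡ 1 (mod 4), so (5/53) = +(53/5).
Reduce top mod 5: now compute (3/5).
Reciprocity: 3 ≡ 3 and 5 ≡ 1 (mod 4), so (3/5) = +(5/3).
Reduce top mod 3: now compute (2/3).
Pull out 2: since 3 ≡ 3 (mod 8), (2/3) = -1.
Reached (1/3) = 1. Collecting the sign flips along the way, the symbol is +1.

1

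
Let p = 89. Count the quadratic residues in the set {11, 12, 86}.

1

(11/89) = +1 → QR.
(12/89) = -1 → non-residue.
(86/89) = -1 → non-residue.
Total quadratic residues among the 3: 1.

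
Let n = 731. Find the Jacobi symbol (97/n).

Reciprocity: 97 ≡ 1 and 731 ≡ 3 (mod 4), so (97/731) = +(731/97).
Reduce top mod 97: now compute (52/97).
Pull out 2^2: since 97 ≡ 1 (mod 8), (2/97) = +1, so (2/97)^2 = +1.
Reciprocity: 13 ≡ 1 and 97 ≡ 1 (mod 4), so (13/97) = +(97/13).
Reduce top mod 13: now compute (6/13).
Pull out 2: since 13 ≡ 5 (mod 8), (2/13) = -1.
Reciprocity: 3 ≡ 3 and 13 ≡ 1 (mod 4), so (3/13) = +(13/3).
Reduce top mod 3: now compute (1/3).
Reached (1/3) = 1. Collecting the sign flips along the way, the symbol is -1.

-1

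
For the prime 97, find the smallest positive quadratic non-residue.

(2/97) = +1, so 2 is a residue.
(3/97) = +1, so 3 is a residue.
(4/97) = +1, so 4 is a residue.
(5/97) = −1, so 5 is the smallest positive non-residue mod 97.

5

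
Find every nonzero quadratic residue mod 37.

Square k = 1,…,18 (k and 37−k give the same square):
1²=1, 2²=4, 3²=9, 4²=16, 5²=25, 6²=36, 7²≡12, 8²≡27, 9²≡7, 10²≡26, 11²≡10, 12²≡33, 13²≡21, 14²≡11, 15²≡3, 16²≡34, 17²≡30, 18²≡28 (mod 37).
So the quadratic residues mod 37 are {1, 3, 4, 7, 9, 10, 11, 12, 16, 21, 25, 26, 27, 28, 30, 33, 34, 36}.

1 3 4 7 9 10 11 12 16 21 25 26 27 28 30 33 34 36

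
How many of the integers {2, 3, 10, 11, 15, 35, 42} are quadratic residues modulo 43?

4

(2/43) = -1 → non-residue.
(3/43) = -1 → non-residue.
(10/43) = +1 → QR.
(11/43) = +1 → QR.
(15/43) = +1 → QR.
(35/43) = +1 → QR.
(42/43) = -1 → non-residue.
Total quadratic residues among the 7: 4.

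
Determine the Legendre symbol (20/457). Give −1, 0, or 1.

-1

Euler's criterion: (20/457) ≡ 20^228 (mod 457).
20^2 ≡ 400 (mod 457)
20^4 ≡ 50 (mod 457)
20^8 ≡ 215 (mod 457)
20^16 ≡ 68 (mod 457)
20^32 ≡ 54 (mod 457)
20^64 ≡ 174 (mod 457)
20^128 ≡ 114 (mod 457)
20^228 = 20^(128+64+32+4) ≡ 456 (mod 457).
Result is 456 ≡ −1, so (20/457) = −1.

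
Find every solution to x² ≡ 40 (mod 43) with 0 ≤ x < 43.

13, 30

Since 43 ≡ 3 (mod 4), a square root of 40 is 40^((43+1)/4) = 40^11 mod 43.
Repeated squaring: 40^2≡9, 40^4≡38, 40^8≡25 (mod 43).
40^11 = 40^(8+2+1) ≡ 13 (mod 43).
Check: 13² = 169 ≡ 40 (mod 43). The two roots are 13 and 30.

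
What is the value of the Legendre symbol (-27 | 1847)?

First reduce: -27 ≡ 1820 (mod 1847).
Pull out 2^2: since 1847 ≡ 7 (mod 8), (2/1847) = +1, so (2/1847)^2 = +1.
Reciprocity: 455 ≡ 3 and 1847 ≡ 3 (mod 4), so (455/1847) = −(1847/455).
Reduce top mod 455: now compute (27/455).
Reciprocity: 27 ≡ 3 and 455 ≡ 3 (mod 4), so (27/455) = −(455/27).
Reduce top mod 27: now compute (23/27).
Reciprocity: 23 ≡ 3 and 27 ≡ 3 (mod 4), so (23/27) = −(27/23).
Reduce top mod 23: now compute (4/23).
Pull out 2^2: since 23 ≡ 7 (mod 8), (2/23) = +1, so (2/23)^2 = +1.
Reached (1/23) = 1. Collecting the sign flips along the way, the symbol is -1.

-1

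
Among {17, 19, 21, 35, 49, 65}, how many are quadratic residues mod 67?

(17/67) = +1 → QR.
(19/67) = +1 → QR.
(21/67) = +1 → QR.
(35/67) = +1 → QR.
(49/67) = +1 → QR.
(65/67) = +1 → QR.
Total quadratic residues among the 6: 6.

6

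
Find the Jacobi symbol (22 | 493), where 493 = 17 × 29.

Pull out 2: since 493 ≡ 5 (mod 8), (2/493) = -1.
Reciprocity: 11 ≡ 3 and 493 ≡ 1 (mod 4), so (11/493) = +(493/11).
Reduce top mod 11: now compute (9/11).
Reciprocity: 9 ≡ 1 and 11 ≡ 3 (mod 4), so (9/11) = +(11/9).
Reduce top mod 9: now compute (2/9).
Pull out 2: since 9 ≡ 1 (mod 8), (2/9) = +1.
Reached (1/9) = 1. Collecting the sign flips along the way, the symbol is -1.

-1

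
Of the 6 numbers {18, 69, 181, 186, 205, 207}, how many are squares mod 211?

(18/211) = -1 → non-residue.
(69/211) = +1 → QR.
(181/211) = -1 → non-residue.
(186/211) = -1 → non-residue.
(205/211) = -1 → non-residue.
(207/211) = -1 → non-residue.
Total quadratic residues among the 6: 1.

1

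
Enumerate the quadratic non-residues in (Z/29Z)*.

2,3,8,10,11,12,14,15,17,18,19,21,26,27

Square k = 1,…,14 (k and 29−k give the same square):
1²=1, 2²=4, 3²=9, 4²=16, 5²=25, 6²≡7, 7²≡20, 8²≡6, 9²≡23, 10²≡13, 11²≡5, 12²≡28, 13²≡24, 14²≡22 (mod 29).
The residues are {1, 4, 5, 6, 7, 9, 13, 16, 20, 22, 23, 24, 25, 28}; the non-residues are the remaining 14 nonzero classes.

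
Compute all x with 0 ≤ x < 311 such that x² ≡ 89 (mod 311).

Since 311 ≡ 3 (mod 4), a square root of 89 is 89^((311+1)/4) = 89^78 mod 311.
Repeated squaring: 89^2≡146, 89^4≡168, 89^8≡234, 89^16≡20, 89^32≡89, 89^64≡146 (mod 311).
89^78 = 89^(64+8+4+2) ≡ 20 (mod 311).
Check: 20² = 400 ≡ 89 (mod 311). The two roots are 20 and 291.

20, 291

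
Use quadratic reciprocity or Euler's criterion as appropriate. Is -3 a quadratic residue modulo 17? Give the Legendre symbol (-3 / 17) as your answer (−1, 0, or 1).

First reduce: -3 ≡ 14 (mod 17).
Pull out 2: since 17 ≡ 1 (mod 8), (2/17) = +1.
Reciprocity: 7 ≡ 3 and 17 ≡ 1 (mod 4), so (7/17) = +(17/7).
Reduce top mod 7: now compute (3/7).
Reciprocity: 3 ≡ 3 and 7 ≡ 3 (mod 4), so (3/7) = −(7/3).
Reduce top mod 3: now compute (1/3).
Reached (1/3) = 1. Collecting the sign flips along the way, the symbol is -1.

-1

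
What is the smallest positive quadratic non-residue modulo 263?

5

(2/263) = +1, so 2 is a residue.
(3/263) = +1, so 3 is a residue.
(4/263) = +1, so 4 is a residue.
(5/263) = −1, so 5 is the smallest positive non-residue mod 263.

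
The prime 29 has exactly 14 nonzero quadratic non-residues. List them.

Square k = 1,…,14 (k and 29−k give the same square):
1²=1, 2²=4, 3²=9, 4²=16, 5²=25, 6²≡7, 7²≡20, 8²≡6, 9²≡23, 10²≡13, 11²≡5, 12²≡28, 13²≡24, 14²≡22 (mod 29).
The residues are {1, 4, 5, 6, 7, 9, 13, 16, 20, 22, 23, 24, 25, 28}; the non-residues are the remaining 14 nonzero classes.

2, 3, 8, 10, 11, 12, 14, 15, 17, 18, 19, 21, 26, 27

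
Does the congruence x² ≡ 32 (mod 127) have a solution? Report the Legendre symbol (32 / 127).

Pull out 2^5: since 127 ≡ 7 (mod 8), (2/127) = +1, so (2/127)^5 = +1.
Reached (1/127) = 1. Collecting the sign flips along the way, the symbol is +1.

1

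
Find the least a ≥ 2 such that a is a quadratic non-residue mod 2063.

(2/2063) = +1, so 2 is a residue.
(3/2063) = +1, so 3 is a residue.
(4/2063) = +1, so 4 is a residue.
(5/2063) = −1, so 5 is the smallest positive non-residue mod 2063.

5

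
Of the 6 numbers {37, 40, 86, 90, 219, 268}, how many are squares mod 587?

(37/587) = -1 → non-residue.
(40/587) = +1 → QR.
(86/587) = -1 → non-residue.
(90/587) = +1 → QR.
(219/587) = +1 → QR.
(268/587) = +1 → QR.
Total quadratic residues among the 6: 4.

4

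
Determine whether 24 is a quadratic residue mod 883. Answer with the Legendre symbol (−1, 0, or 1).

1

Pull out 2^3: since 883 ≡ 3 (mod 8), (2/883) = -1, so (2/883)^3 = -1.
Reciprocity: 3 ≡ 3 and 883 ≡ 3 (mod 4), so (3/883) = −(883/3).
Reduce top mod 3: now compute (1/3).
Reached (1/3) = 1. Collecting the sign flips along the way, the symbol is +1.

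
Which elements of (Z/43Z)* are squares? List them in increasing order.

1,4,6,9,10,11,13,14,15,16,17,21,23,24,25,31,35,36,38,40,41

Square k = 1,…,21 (k and 43−k give the same square):
1²=1, 2²=4, 3²=9, 4²=16, 5²=25, 6²=36, 7²≡6, 8²≡21, 9²≡38, 10²≡14, 11²≡35, 12²≡15, 13²≡40, 14²≡24, 15²≡10, 16²≡41, 17²≡31, 18²≡23, 19²≡17, 20²≡13, 21²≡11 (mod 43).
So the quadratic residues mod 43 are {1, 4, 6, 9, 10, 11, 13, 14, 15, 16, 17, 21, 23, 24, 25, 31, 35, 36, 38, 40, 41}.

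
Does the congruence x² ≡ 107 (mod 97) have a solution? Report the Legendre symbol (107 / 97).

First reduce: 107 ≡ 10 (mod 97).
Pull out 2: since 97 ≡ 1 (mod 8), (2/97) = +1.
Reciprocity: 5 ≡ 1 and 97 ≡ 1 (mod 4), so (5/97) = +(97/5).
Reduce top mod 5: now compute (2/5).
Pull out 2: since 5 ≡ 5 (mod 8), (2/5) = -1.
Reached (1/5) = 1. Collecting the sign flips along the way, the symbol is -1.

-1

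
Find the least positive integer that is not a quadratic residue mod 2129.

(2/2129) = +1, so 2 is a residue.
(3/2129) = −1, so 3 is the smallest positive non-residue mod 2129.

3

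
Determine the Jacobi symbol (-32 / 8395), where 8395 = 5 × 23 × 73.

1

First reduce: -32 ≡ 8363 (mod 8395).
Reciprocity: 8363 ≡ 3 and 8395 ≡ 3 (mod 4), so (8363/8395) = −(8395/8363).
Reduce top mod 8363: now compute (32/8363).
Pull out 2^5: since 8363 ≡ 3 (mod 8), (2/8363) = -1, so (2/8363)^5 = -1.
Reached (1/8363) = 1. Collecting the sign flips along the way, the symbol is +1.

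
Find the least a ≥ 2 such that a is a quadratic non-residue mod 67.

(2/67) = −1, so 2 is the smallest positive non-residue mod 67.

2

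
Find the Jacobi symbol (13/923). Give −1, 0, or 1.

0

Reciprocity: 13 ≡ 1 and 923 ≡ 3 (mod 4), so (13/923) = +(923/13).
Reduce top mod 13: now compute (0/13).
Top reduces to 0: gcd > 1, so the symbol is 0.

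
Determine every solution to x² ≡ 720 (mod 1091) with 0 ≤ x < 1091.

379, 712

Since 1091 ≡ 3 (mod 4), a square root of 720 is 720^((1091+1)/4) = 720^273 mod 1091.
Repeated squaring: 720^2≡175, 720^4≡77, 720^8≡474, 720^16≡1021, 720^32≡536, 720^64≡363, 720^128≡849, 720^256≡741 (mod 1091).
720^273 = 720^(256+16+1) ≡ 712 (mod 1091).
Check: 712² = 506944 ≡ 720 (mod 1091). The two roots are 379 and 712.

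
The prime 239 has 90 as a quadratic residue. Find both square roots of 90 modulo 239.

114, 125

Since 239 ≡ 3 (mod 4), a square root of 90 is 90^((239+1)/4) = 90^60 mod 239.
Repeated squaring: 90^2≡213, 90^4≡198, 90^8≡8, 90^16≡64, 90^32≡33 (mod 239).
90^60 = 90^(32+16+8+4) ≡ 125 (mod 239).
Check: 125² = 15625 ≡ 90 (mod 239). The two roots are 114 and 125.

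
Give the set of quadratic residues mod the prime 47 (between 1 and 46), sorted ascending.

Square k = 1,…,23 (k and 47−k give the same square):
1²=1, 2²=4, 3²=9, 4²=16, 5²=25, 6²=36, 7²≡2, 8²≡17, 9²≡34, 10²≡6, 11²≡27, 12²≡3, 13²≡28, 14²≡8, 15²≡37, 16²≡21, 17²≡7, 18²≡42, 19²≡32, 20²≡24, 21²≡18, 22²≡14, 23²≡12 (mod 47).
So the quadratic residues mod 47 are {1, 2, 3, 4, 6, 7, 8, 9, 12, 14, 16, 17, 18, 21, 24, 25, 27, 28, 32, 34, 36, 37, 42}.

1, 2, 3, 4, 6, 7, 8, 9, 12, 14, 16, 17, 18, 21, 24, 25, 27, 28, 32, 34, 36, 37, 42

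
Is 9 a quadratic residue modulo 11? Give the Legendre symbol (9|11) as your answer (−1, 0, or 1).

Reciprocity: 9 ≡ 1 and 11 ≡ 3 (mod 4), so (9/11) = +(11/9).
Reduce top mod 9: now compute (2/9).
Pull out 2: since 9 ≡ 1 (mod 8), (2/9) = +1.
Reached (1/9) = 1. Collecting the sign flips along the way, the symbol is +1.

1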